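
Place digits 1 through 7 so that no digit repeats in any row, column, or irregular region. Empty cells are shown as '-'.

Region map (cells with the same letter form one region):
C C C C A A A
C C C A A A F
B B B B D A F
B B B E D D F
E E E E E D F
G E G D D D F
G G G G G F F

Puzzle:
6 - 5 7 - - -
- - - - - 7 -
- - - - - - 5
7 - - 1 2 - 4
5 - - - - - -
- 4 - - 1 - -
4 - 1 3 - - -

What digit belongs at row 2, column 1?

row 6, column 1 = 2: row 6 has {1,4}; col 1 has {4,5,6,7}; region has {1,3,4} → only 2 remains.
row 3, column 5 = 7: in row 3, 7 can only go here (every other open cell in that row sees a 7).
row 5, column 7 = 1: in row 5, 1 can only go here (every other open cell in that row sees a 1).
row 5, column 6 = 4: in row 5, 4 can only go here (every other open cell in that row sees a 4).
row 1, column 5 = 4: in row 1, 4 can only go here (every other open cell in that row sees a 4).
row 2, column 3 = 4: in row 2, 4 can only go here (every other open cell in that row sees a 4).
row 3, column 4 = 4: in row 3, 4 can only go here (every other open cell in that row sees a 4).
row 4, column 2 = 5: in region B, 5 can only go here (every other open cell in that region sees a 5).
row 7, column 5 = 5: in row 7, 5 can only go here (every other open cell in that row sees a 5).
row 2, column 4 = 5: in row 2, 5 can only go here (every other open cell in that row sees a 5).
row 6, column 4 = 6: row 6 has {1,2,4}; col 4 has {1,3,4,5,7}; region has {1,2,4,7} → only 6 remains.
row 4, column 6 = 3: row 4 has {1,2,4,5,7}; col 6 has {4,7}; region has {1,2,4,6,7} → only 3 remains.
row 5, column 4 = 2: row 5 has {1,4,5}; col 4 has {1,3,4,5,6,7}; region has {1,4,5} → only 2 remains.
row 6, column 3 = 7: row 6 has {1,2,4,6}; col 3 has {1,4,5}; region has {1,2,3,4,5} → only 7 remains.
row 6, column 6 = 5: row 6 has {1,2,4,6,7}; col 6 has {3,4,7}; region has {1,2,3,4,6,7} → only 5 remains.
row 6, column 7 = 3: row 6 has {1,2,4,5,6,7}; col 7 has {1,4,5}; region has {1,4,5} → only 3 remains.
row 7, column 2 = 6: row 7 has {1,3,4,5}; col 2 has {4,5}; region has {1,2,3,4,5,7} → only 6 remains.
row 7, column 6 = 2: row 7 has {1,3,4,5,6}; col 6 has {3,4,5,7}; region has {1,3,4,5} → only 2 remains.
row 7, column 7 = 7: row 7 has {1,2,3,4,5,6}; col 7 has {1,3,4,5}; region has {1,2,3,4,5} → only 7 remains.
row 1, column 6 = 1: row 1 has {4,5,6,7}; col 6 has {2,3,4,5,7}; region has {4,5,7} → only 1 remains.
row 1, column 7 = 2: row 1 has {1,4,5,6,7}; col 7 has {1,3,4,5,7}; region has {1,4,5,7} → only 2 remains.
row 2, column 7 = 6: row 2 has {4,5,7}; col 7 has {1,2,3,4,5,7}; region has {1,2,3,4,5,7} → only 6 remains.
row 3, column 6 = 6: row 3 has {4,5,7}; col 6 has {1,2,3,4,5,7}; region has {1,2,4,5,7} → only 6 remains.
row 4, column 3 = 6: row 4 has {1,2,3,4,5,7}; col 3 has {1,4,5,7}; region has {4,5,7} → only 6 remains.
row 5, column 3 = 3: row 5 has {1,2,4,5}; col 3 has {1,4,5,6,7}; region has {1,2,4,5} → only 3 remains.
row 5, column 5 = 6: row 5 has {1,2,3,4,5}; col 5 has {1,2,4,5,7}; region has {1,2,3,4,5} → only 6 remains.
row 1, column 2 = 3: row 1 has {1,2,4,5,6,7}; col 2 has {4,5,6}; region has {4,5,6,7} → only 3 remains.
row 2, column 1 = 1: row 2 has {4,5,6,7}; col 1 has {2,4,5,6,7}; region has {3,4,5,6,7} → only 1 remains.

1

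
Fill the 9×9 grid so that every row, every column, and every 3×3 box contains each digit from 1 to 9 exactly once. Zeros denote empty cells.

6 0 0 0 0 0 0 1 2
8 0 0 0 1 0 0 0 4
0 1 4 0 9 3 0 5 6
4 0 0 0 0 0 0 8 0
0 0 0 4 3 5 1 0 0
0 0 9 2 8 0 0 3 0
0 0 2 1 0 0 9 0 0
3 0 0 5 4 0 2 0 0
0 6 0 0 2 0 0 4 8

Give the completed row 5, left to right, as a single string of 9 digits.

row 1, column 6 = 4: in row 1, 4 can only go here (every other open cell in that row sees a 4).
row 1, column 2 = 9: in row 1, 9 can only go here (every other open cell in that row sees a 9).
row 2, column 8 = 9: in row 2, 9 can only go here (every other open cell in that row sees a 9).
row 3, column 1 = 2: in row 3, 2 can only go here (every other open cell in that row sees a 2).
row 5, column 1 = 7: row 5 has {1,3,4,5}; col 1 has {2,3,4,6,8}; box has {4,9} → only 7 remains.
row 5, column 9 = 9: row 5 has {1,3,4,5,7}; col 9 has {2,4,6,8}; box has {1,3,8} → only 9 remains.
row 6, column 2 = 5: row 6 has {2,3,8,9}; col 2 has {1,6,9}; box has {4,7,9} → only 5 remains.
row 6, column 9 = 7: row 6 has {2,3,5,8,9}; col 9 has {2,4,6,8,9}; box has {1,3,8,9} → only 7 remains.
row 7, column 1 = 5: row 7 has {1,2,9}; col 1 has {2,3,4,6,7,8}; box has {2,3,6} → only 5 remains.
row 7, column 9 = 3: row 7 has {1,2,5,9}; col 9 has {2,4,6,7,8,9}; box has {2,4,8,9} → only 3 remains.
row 8, column 9 = 1: row 8 has {2,3,4,5}; col 9 has {2,3,4,6,7,8,9}; box has {2,3,4,8,9} → only 1 remains.
row 4, column 9 = 5: row 4 has {4,8}; col 9 has {1,2,3,4,6,7,8,9}; box has {1,3,7,8,9} → only 5 remains.
row 6, column 1 = 1: row 6 has {2,3,5,7,8,9}; col 1 has {2,3,4,5,6,7,8}; box has {4,5,7,9} → only 1 remains.
row 6, column 6 = 6: row 6 has {1,2,3,5,7,8,9}; col 6 has {3,4,5}; box has {2,3,4,5,8} → only 6 remains.
row 6, column 7 = 4: row 6 has {1,2,3,5,6,7,8,9}; col 7 has {1,2,9}; box has {1,3,5,7,8,9} → only 4 remains.
row 9, column 1 = 9: row 9 has {2,4,6,8}; col 1 has {1,2,3,4,5,6,7,8}; box has {2,3,5,6} → only 9 remains.
row 9, column 6 = 7: row 9 has {2,4,6,8,9}; col 6 has {3,4,5,6}; box has {1,2,4,5} → only 7 remains.
row 9, column 7 = 5: row 9 has {2,4,6,7,8,9}; col 7 has {1,2,4,9}; box has {1,2,3,4,8,9} → only 5 remains.
row 2, column 6 = 2: row 2 has {1,4,8,9}; col 6 has {3,4,5,6,7}; box has {1,3,4,9} → only 2 remains.
row 4, column 5 = 7: row 4 has {4,5,8}; col 5 has {1,2,3,4,8,9}; box has {2,3,4,5,6,8} → only 7 remains.
row 4, column 7 = 6: row 4 has {4,5,7,8}; col 7 has {1,2,4,5,9}; box has {1,3,4,5,7,8,9} → only 6 remains.
row 5, column 8 = 2: row 5 has {1,3,4,5,7,9}; col 8 has {1,3,4,5,8,9}; box has {1,3,4,5,6,7,8,9} → only 2 remains.
row 7, column 5 = 6: row 7 has {1,2,3,5,9}; col 5 has {1,2,3,4,7,8,9}; box has {1,2,4,5,7} → only 6 remains.
row 7, column 6 = 8: row 7 has {1,2,3,5,6,9}; col 6 has {2,3,4,5,6,7}; box has {1,2,4,5,6,7} → only 8 remains.
row 7, column 8 = 7: row 7 has {1,2,3,5,6,8,9}; col 8 has {1,2,3,4,5,8,9}; box has {1,2,3,4,5,8,9} → only 7 remains.
row 8, column 6 = 9: row 8 has {1,2,3,4,5}; col 6 has {2,3,4,5,6,7,8}; box has {1,2,4,5,6,7,8} → only 9 remains.
row 8, column 8 = 6: row 8 has {1,2,3,4,5,9}; col 8 has {1,2,3,4,5,7,8,9}; box has {1,2,3,4,5,7,8,9} → only 6 remains.
row 9, column 3 = 1: row 9 has {2,4,5,6,7,8,9}; col 3 has {2,4,9}; box has {2,3,5,6,9} → only 1 remains.
row 9, column 4 = 3: row 9 has {1,2,4,5,6,7,8,9}; col 4 has {1,2,4,5}; box has {1,2,4,5,6,7,8,9} → only 3 remains.
row 1, column 5 = 5: row 1 has {1,2,4,6,9}; col 5 has {1,2,3,4,6,7,8,9}; box has {1,2,3,4,9} → only 5 remains.
row 4, column 3 = 3: row 4 has {4,5,6,7,8}; col 3 has {1,2,4,9}; box has {1,4,5,7,9} → only 3 remains.
row 4, column 4 = 9: row 4 has {3,4,5,6,7,8}; col 4 has {1,2,3,4,5}; box has {2,3,4,5,6,7,8} → only 9 remains.
row 4, column 6 = 1: row 4 has {3,4,5,6,7,8,9}; col 6 has {2,3,4,5,6,7,8,9}; box has {2,3,4,5,6,7,8,9} → only 1 remains.
row 5, column 2 = 8: row 5 has {1,2,3,4,5,7,9}; col 2 has {1,5,6,9}; box has {1,3,4,5,7,9} → only 8 remains.
row 5, column 3 = 6: row 5 has {1,2,3,4,5,7,8,9}; col 3 has {1,2,3,4,9}; box has {1,3,4,5,7,8,9} → only 6 remains.

786435129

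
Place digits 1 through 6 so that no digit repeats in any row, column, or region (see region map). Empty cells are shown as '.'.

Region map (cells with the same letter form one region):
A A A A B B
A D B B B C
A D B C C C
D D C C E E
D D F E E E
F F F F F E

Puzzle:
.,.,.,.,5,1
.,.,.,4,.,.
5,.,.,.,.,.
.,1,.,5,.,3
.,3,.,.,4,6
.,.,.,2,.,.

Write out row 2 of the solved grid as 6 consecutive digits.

R2C6 = 2: row 2 has {4}; col 6 has {1,3,6}; region has {5} → only 2 remains.
R3C6 = 4 (sole candidate).
R4C3 = 6 (sole candidate).
R4C5 = 2 (sole candidate).
R5C1 = 2 (sole candidate).
R5C4 = 1 (sole candidate).
R6C6 = 5 (sole candidate).
R2C3 = 3: row 2 has {2,4}; col 3 has {6}; region has {1,4,5} → only 3 remains.
R2C5 = 6: row 2 has {2,3,4}; col 5 has {2,4,5}; region has {1,3,4,5} → only 6 remains.
R3C2 = 6 (sole candidate).
R3C3 = 2 (sole candidate).
R3C4 = 3 (sole candidate).
R3C5 = 1 (sole candidate).
R4C1 = 4 (sole candidate).
R5C3 = 5 (sole candidate).
R6C2 = 4 (sole candidate).
R6C3 = 1 (sole candidate).
R6C5 = 3 (sole candidate).
R1C2 = 2 (sole candidate).
R1C3 = 4 (sole candidate).
R1C4 = 6 (sole candidate).
R2C1 = 1: row 2 has {2,3,4,6}; col 1 has {2,4,5}; region has {2,4,5,6} → only 1 remains.
R2C2 = 5: row 2 has {1,2,3,4,6}; col 2 has {1,2,3,4,6}; region has {1,2,3,4,6} → only 5 remains.

153462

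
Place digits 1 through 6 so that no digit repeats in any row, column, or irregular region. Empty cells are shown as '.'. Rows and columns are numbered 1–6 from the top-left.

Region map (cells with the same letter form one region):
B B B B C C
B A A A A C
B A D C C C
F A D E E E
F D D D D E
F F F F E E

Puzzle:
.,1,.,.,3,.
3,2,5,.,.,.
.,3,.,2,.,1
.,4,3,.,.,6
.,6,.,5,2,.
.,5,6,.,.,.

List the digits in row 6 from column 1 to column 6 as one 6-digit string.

R2C6 = 4: row 2 has {2,3,5}; col 6 has {1,6}; region has {1,2,3} → only 4 remains.
R3C3 = 4: row 3 has {1,2,3}; col 3 has {3,5,6}; region has {2,3,5,6} → only 4 remains.
R4C4 = 1: row 4 has {3,4,6}; col 4 has {2,5}; region has {6} → only 1 remains.
R4C5 = 5: row 4 has {1,3,4,6}; col 5 has {2,3}; region has {1,6} → only 5 remains.
R5C3 = 1: row 5 has {2,5,6}; col 3 has {3,4,5,6}; region has {2,3,4,5,6} → only 1 remains.
R5C6 = 3: row 5 has {1,2,5,6}; col 6 has {1,4,6}; region has {1,5,6} → only 3 remains.
R6C5 = 4: row 6 has {5,6}; col 5 has {2,3,5}; region has {1,3,5,6} → only 4 remains.
R6C6 = 2: row 6 has {4,5,6}; col 6 has {1,3,4,6}; region has {1,3,4,5,6} → only 2 remains.
R1C3 = 2: row 1 has {1,3}; col 3 has {1,3,4,5,6}; region has {1,3} → only 2 remains.
R1C6 = 5: row 1 has {1,2,3}; col 6 has {1,2,3,4,6}; region has {1,2,3,4} → only 5 remains.
R2C4 = 6: row 2 has {2,3,4,5}; col 4 has {1,2,5}; region has {2,3,4,5} → only 6 remains.
R2C5 = 1: row 2 has {2,3,4,5,6}; col 5 has {2,3,4,5}; region has {2,3,4,5,6} → only 1 remains.
R3C5 = 6: row 3 has {1,2,3,4}; col 5 has {1,2,3,4,5}; region has {1,2,3,4,5} → only 6 remains.
R4C1 = 2: row 4 has {1,3,4,5,6}; col 1 has {3}; region has {5,6} → only 2 remains.
R5C1 = 4: row 5 has {1,2,3,5,6}; col 1 has {2,3}; region has {2,5,6} → only 4 remains.
R6C1 = 1: row 6 has {2,4,5,6}; col 1 has {2,3,4}; region has {2,4,5,6} → only 1 remains.
R6C4 = 3: row 6 has {1,2,4,5,6}; col 4 has {1,2,5,6}; region has {1,2,4,5,6} → only 3 remains.

156342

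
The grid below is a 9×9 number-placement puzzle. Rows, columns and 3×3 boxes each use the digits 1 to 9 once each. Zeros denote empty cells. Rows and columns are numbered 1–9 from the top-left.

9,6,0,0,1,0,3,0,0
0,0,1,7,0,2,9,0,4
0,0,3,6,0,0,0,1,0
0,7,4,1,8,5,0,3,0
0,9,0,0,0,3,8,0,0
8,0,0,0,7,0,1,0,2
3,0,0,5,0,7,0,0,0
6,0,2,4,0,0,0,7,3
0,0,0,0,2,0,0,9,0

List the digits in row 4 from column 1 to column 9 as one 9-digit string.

274185639

row 1, column 4 = 8: row 1 has {1,3,6,9}; col 4 has {1,4,5,6,7}; box has {1,2,6,7} → only 8 remains.
row 1, column 6 = 4: row 1 has {1,3,6,8,9}; col 6 has {2,3,5,7}; box has {1,2,6,7,8} → only 4 remains.
row 2, column 1 = 5: row 2 has {1,2,4,7,9}; col 1 has {3,6,8,9}; box has {1,3,6,9} → only 5 remains.
row 2, column 2 = 8: row 2 has {1,2,4,5,7,9}; col 2 has {6,7,9}; box has {1,3,5,6,9} → only 8 remains.
row 2, column 5 = 3: row 2 has {1,2,4,5,7,8,9}; col 5 has {1,2,7,8}; box has {1,2,4,6,7,8} → only 3 remains.
row 2, column 8 = 6: row 2 has {1,2,3,4,5,7,8,9}; col 8 has {1,3,7,9}; box has {1,3,4,9} → only 6 remains.
row 3, column 6 = 9: row 3 has {1,3,6}; col 6 has {2,3,4,5,7}; box has {1,2,3,4,6,7,8} → only 9 remains.
row 4, column 1 = 2: row 4 has {1,3,4,5,7,8}; col 1 has {3,5,6,8,9}; box has {4,7,8,9} → only 2 remains.
row 4, column 7 = 6: row 4 has {1,2,3,4,5,7,8}; col 7 has {1,3,8,9}; box has {1,2,3,8} → only 6 remains.
row 4, column 9 = 9: row 4 has {1,2,3,4,5,6,7,8}; col 9 has {2,3,4}; box has {1,2,3,6,8} → only 9 remains.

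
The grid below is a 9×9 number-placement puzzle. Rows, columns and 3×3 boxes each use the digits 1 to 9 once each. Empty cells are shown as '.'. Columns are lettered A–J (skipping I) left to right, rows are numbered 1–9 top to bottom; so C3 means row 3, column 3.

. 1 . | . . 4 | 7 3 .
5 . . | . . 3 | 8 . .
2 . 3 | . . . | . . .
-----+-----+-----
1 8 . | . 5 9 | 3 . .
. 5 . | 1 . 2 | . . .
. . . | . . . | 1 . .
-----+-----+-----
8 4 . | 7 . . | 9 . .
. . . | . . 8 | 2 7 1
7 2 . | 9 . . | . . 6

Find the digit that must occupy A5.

H7 = 5 (sole candidate).
J7 = 3 (sole candidate).
G9 = 4 (sole candidate).
H9 = 8 (sole candidate).
G5 = 6 (sole candidate).
G3 = 5 (sole candidate).
D1 = 5 (hidden single in row 1).
J6 = 5 (hidden single in row 6).
E7 = 2 (hidden single in row 7).
J1 = 2 (hidden single in row 1).
D2 = 2 (hidden single in row 2).
C8 = 5 (hidden single in row 8).
C9 = 1 (sole candidate).
E9 = 3 (sole candidate).
F9 = 5 (sole candidate).
C7 = 6 (sole candidate).
F7 = 1 (sole candidate).
D4 = 6 (hidden single in row 4).
D3 = 8 (sole candidate).
F6 = 7 (sole candidate).
D8 = 4 (sole candidate).
E8 = 6 (sole candidate).
E1 = 9 (sole candidate).
F3 = 6 (sole candidate).
D6 = 3 (sole candidate).
A1 = 6 (sole candidate).
C1 = 8 (sole candidate).
H2 = 6 (hidden single in row 2).
E2 = 1 (hidden single in row 2).
E3 = 7 (sole candidate).
B3 = 9 (sole candidate).
J3 = 4 (sole candidate).
J4 = 7 (sole candidate).
B6 = 6 (sole candidate).
B8 = 3 (sole candidate).
B2 = 7 (sole candidate).
C2 = 4 (sole candidate).
J2 = 9 (sole candidate).
H3 = 1 (sole candidate).
C4 = 2 (sole candidate).
H4 = 4 (sole candidate).
H5 = 9 (sole candidate).
J5 = 8 (sole candidate).
C6 = 9 (sole candidate).
H6 = 2 (sole candidate).
A8 = 9 (sole candidate).
C5 = 7 (sole candidate).
E5 = 4 (sole candidate).
A6 = 4 (sole candidate).
E6 = 8 (sole candidate).
A5 = 3: row 5 has {1,2,4,5,6,7,8,9}; col 1 has {1,2,4,5,6,7,8,9}; box has {1,2,4,5,6,7,8,9} → only 3 remains.

3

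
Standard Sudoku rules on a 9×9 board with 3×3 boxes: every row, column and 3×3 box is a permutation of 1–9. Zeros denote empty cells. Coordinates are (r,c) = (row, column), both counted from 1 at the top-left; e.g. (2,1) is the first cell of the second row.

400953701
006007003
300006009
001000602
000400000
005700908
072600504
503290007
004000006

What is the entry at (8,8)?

(1,3) = 8: row 1 has {1,3,4,5,7,9}; col 3 has {1,2,3,4,5,6}; box has {3,4,6} → only 8 remains.
(3,3) = 7: row 3 has {3,6,9}; col 3 has {1,2,3,4,5,6,8}; box has {3,4,6,8} → only 7 remains.
(5,3) = 9: row 5 has {4}; col 3 has {1,2,3,4,5,6,7,8}; box has {1,5} → only 9 remains.
(5,9) = 5: row 5 has {4,9}; col 9 has {1,2,3,4,6,7,8,9}; box has {2,6,8,9} → only 5 remains.
(1,2) = 2: row 1 has {1,3,4,5,7,8,9}; col 2 has {7}; box has {3,4,6,7,8} → only 2 remains.
(1,8) = 6: row 1 has {1,2,3,4,5,7,8,9}; col 8 has {}; box has {1,3,7,9} → only 6 remains.
(4,6) = 9: in row 4, 9 can only go here (every other open cell in that row sees a 9).
(4,4) = 5: in row 4, 5 can only go here (every other open cell in that row sees a 5).
(8,6) = 4: in row 8, 4 can only go here (every other open cell in that row sees a 4).
(8,2) = 6: in row 8, 6 can only go here (every other open cell in that row sees a 6).
(9,6) = 5: in row 9, 5 can only go here (every other open cell in that row sees a 5).
(9,5) = 7: in row 9, 7 can only go here (every other open cell in that row sees a 7).
(9,4) = 3: in column 4, 3 can only go here (every other open cell in that column sees a 3).
(7,8) = 3: in row 7, 3 can only go here (every other open cell in that row sees a 3).
(7,1) = 9: in row 7, 9 can only go here (every other open cell in that row sees a 9).
(2,1) = 1: row 2 has {3,6,7}; col 1 has {3,4,5,9}; box has {2,3,4,6,7,8} → only 1 remains.
(2,4) = 8: row 2 has {1,3,6,7}; col 4 has {2,3,4,5,6,7,9}; box has {3,5,6,7,9} → only 8 remains.
(3,2) = 5: row 3 has {3,6,7,9}; col 2 has {2,6,7}; box has {1,2,3,4,6,7,8} → only 5 remains.
(3,4) = 1: row 3 has {3,5,6,7,9}; col 4 has {2,3,4,5,6,7,8,9}; box has {3,5,6,7,8,9} → only 1 remains.
(9,1) = 8: row 9 has {3,4,5,6,7}; col 1 has {1,3,4,5,9}; box has {2,3,4,5,6,7,9} → only 8 remains.
(9,2) = 1: row 9 has {3,4,5,6,7,8}; col 2 has {2,5,6,7}; box has {2,3,4,5,6,7,8,9} → only 1 remains.
(9,7) = 2: row 9 has {1,3,4,5,6,7,8}; col 7 has {5,6,7,9}; box has {3,4,5,6,7} → only 2 remains.
(9,8) = 9: row 9 has {1,2,3,4,5,6,7,8}; col 8 has {3,6}; box has {2,3,4,5,6,7} → only 9 remains.
(2,2) = 9: row 2 has {1,3,6,7,8}; col 2 has {1,2,5,6,7}; box has {1,2,3,4,5,6,7,8} → only 9 remains.
(2,7) = 4: row 2 has {1,3,6,7,8,9}; col 7 has {2,5,6,7,9}; box has {1,3,6,7,9} → only 4 remains.
(3,7) = 8: row 3 has {1,3,5,6,7,9}; col 7 has {2,4,5,6,7,9}; box has {1,3,4,6,7,9} → only 8 remains.
(3,8) = 2: row 3 has {1,3,5,6,7,8,9}; col 8 has {3,6,9}; box has {1,3,4,6,7,8,9} → only 2 remains.
(4,1) = 7: row 4 has {1,2,5,6,9}; col 1 has {1,3,4,5,8,9}; box has {1,5,9} → only 7 remains.
(4,8) = 4: row 4 has {1,2,5,6,7,9}; col 8 has {2,3,6,9}; box has {2,5,6,8,9} → only 4 remains.
(6,8) = 1: row 6 has {5,7,8,9}; col 8 has {2,3,4,6,9}; box has {2,4,5,6,8,9} → only 1 remains.
(8,7) = 1: row 8 has {2,3,4,5,6,7,9}; col 7 has {2,4,5,6,7,8,9}; box has {2,3,4,5,6,7,9} → only 1 remains.
(8,8) = 8: row 8 has {1,2,3,4,5,6,7,9}; col 8 has {1,2,3,4,6,9}; box has {1,2,3,4,5,6,7,9} → only 8 remains.

8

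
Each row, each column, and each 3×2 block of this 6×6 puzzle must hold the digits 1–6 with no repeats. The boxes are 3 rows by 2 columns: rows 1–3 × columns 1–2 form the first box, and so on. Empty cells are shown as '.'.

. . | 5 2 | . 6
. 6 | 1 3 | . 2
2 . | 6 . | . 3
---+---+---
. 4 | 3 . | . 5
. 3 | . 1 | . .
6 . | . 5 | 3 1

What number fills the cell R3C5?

1

R1C2 = 1: row 1 has {2,5,6}; col 2 has {3,4,6}; box has {2,6} → only 1 remains.
R1C5 = 4: row 1 has {1,2,5,6}; col 5 has {3}; box has {2,3,6} → only 4 remains.
R2C5 = 5: row 2 has {1,2,3,6}; col 5 has {3,4}; box has {2,3,4,6} → only 5 remains.
R3C2 = 5: row 3 has {2,3,6}; col 2 has {1,3,4,6}; box has {1,2,6} → only 5 remains.
R3C4 = 4: row 3 has {2,3,5,6}; col 4 has {1,2,3,5}; box has {1,2,3,5,6} → only 4 remains.
R3C5 = 1: row 3 has {2,3,4,5,6}; col 5 has {3,4,5}; box has {2,3,4,5,6} → only 1 remains.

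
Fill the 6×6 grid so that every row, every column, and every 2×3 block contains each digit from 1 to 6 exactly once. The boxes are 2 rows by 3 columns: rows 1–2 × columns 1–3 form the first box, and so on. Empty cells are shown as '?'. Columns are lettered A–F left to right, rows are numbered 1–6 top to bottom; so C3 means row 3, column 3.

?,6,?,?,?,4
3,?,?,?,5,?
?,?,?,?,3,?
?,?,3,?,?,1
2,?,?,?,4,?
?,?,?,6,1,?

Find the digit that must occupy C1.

5

E1 = 2 (sole candidate).
D2 = 1 (sole candidate).
F2 = 6 (sole candidate).
E4 = 6 (sole candidate).
D1 = 3 (sole candidate).
D5 = 5 (sole candidate).
F5 = 3 (sole candidate).
F6 = 2 (sole candidate).
F3 = 5 (sole candidate).
B5 = 1 (sole candidate).
C5 = 6 (sole candidate).
A3 = 6 (hidden single in row 3).
C3 = 1 (hidden single in row 3).
C1 = 5: row 1 has {2,3,4,6}; col 3 has {1,3,6}; box has {3,6} → only 5 remains.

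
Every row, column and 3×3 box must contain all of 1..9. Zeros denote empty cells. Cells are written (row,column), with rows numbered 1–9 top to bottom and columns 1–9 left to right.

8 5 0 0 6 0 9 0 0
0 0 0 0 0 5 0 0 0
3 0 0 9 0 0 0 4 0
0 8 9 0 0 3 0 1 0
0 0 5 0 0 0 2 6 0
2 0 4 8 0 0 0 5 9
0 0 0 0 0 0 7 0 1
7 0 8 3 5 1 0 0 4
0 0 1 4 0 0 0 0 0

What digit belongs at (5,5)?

4

(4,1) = 6 (sole candidate).
(4,7) = 4 (sole candidate).
(4,9) = 7 (sole candidate).
(5,1) = 1 (sole candidate).
(5,4) = 7 (sole candidate).
(6,5) = 1 (sole candidate).
(6,6) = 6 (sole candidate).
(6,7) = 3 (sole candidate).
(8,7) = 6 (sole candidate).
(4,5) = 2 (sole candidate).
(5,2) = 3 (sole candidate).
(5,9) = 8 (sole candidate).
(6,2) = 7 (sole candidate).
(4,4) = 5 (sole candidate).
(1,4) = 1 (hidden single in row 1).
(1,6) = 4 (hidden single in row 1).
(2,4) = 2 (sole candidate).
(5,6) = 9 (sole candidate).
(7,4) = 6 (sole candidate).
(5,5) = 4: row 5 has {1,2,3,5,6,7,8,9}; col 5 has {1,2,5,6}; box has {1,2,3,5,6,7,8,9} → only 4 remains.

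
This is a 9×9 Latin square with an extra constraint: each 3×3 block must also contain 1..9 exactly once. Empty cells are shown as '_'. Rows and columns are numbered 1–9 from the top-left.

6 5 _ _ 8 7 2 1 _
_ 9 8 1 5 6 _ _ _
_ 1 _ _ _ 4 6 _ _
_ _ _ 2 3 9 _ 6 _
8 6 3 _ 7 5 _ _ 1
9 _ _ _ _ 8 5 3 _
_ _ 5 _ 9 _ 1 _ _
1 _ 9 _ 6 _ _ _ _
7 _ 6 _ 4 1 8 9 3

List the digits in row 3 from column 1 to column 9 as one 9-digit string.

317924685

r1c3 = 4 (sole candidate).
r1c9 = 9 (sole candidate).
r3c5 = 2: row 3 has {1,4,6}; col 5 has {3,4,5,6,7,8,9}; box has {1,4,5,6,7,8} → only 2 remains.
r5c4 = 4 (sole candidate).
r5c7 = 9 (sole candidate).
r5c8 = 2 (sole candidate).
r6c4 = 6 (sole candidate).
r6c5 = 1 (sole candidate).
r9c2 = 2 (sole candidate).
r9c4 = 5 (sole candidate).
r1c4 = 3 (sole candidate).
r3c1 = 3: row 3 has {1,2,4,6}; col 1 has {1,6,7,8,9}; box has {1,4,5,6,8,9} → only 3 remains.
r3c3 = 7: row 3 has {1,2,3,4,6}; col 3 has {3,4,5,6,8,9}; box has {1,3,4,5,6,8,9} → only 7 remains.
r3c4 = 9: row 3 has {1,2,3,4,6,7}; col 4 has {1,2,3,4,5,6}; box has {1,2,3,4,5,6,7,8} → only 9 remains.
r4c3 = 1 (sole candidate).
r6c3 = 2 (sole candidate).
r7c1 = 4 (sole candidate).
r7c8 = 7 (sole candidate).
r8c7 = 4 (sole candidate).
r8c8 = 5 (sole candidate).
r8c9 = 2 (sole candidate).
r2c1 = 2 (sole candidate).
r2c8 = 4 (sole candidate).
r2c9 = 7 (sole candidate).
r3c8 = 8: row 3 has {1,2,3,4,6,7,9}; col 8 has {1,2,3,4,5,6,7,9}; box has {1,2,4,6,7,9} → only 8 remains.
r3c9 = 5: row 3 has {1,2,3,4,6,7,8,9}; col 9 has {1,2,3,7,9}; box has {1,2,4,6,7,8,9} → only 5 remains.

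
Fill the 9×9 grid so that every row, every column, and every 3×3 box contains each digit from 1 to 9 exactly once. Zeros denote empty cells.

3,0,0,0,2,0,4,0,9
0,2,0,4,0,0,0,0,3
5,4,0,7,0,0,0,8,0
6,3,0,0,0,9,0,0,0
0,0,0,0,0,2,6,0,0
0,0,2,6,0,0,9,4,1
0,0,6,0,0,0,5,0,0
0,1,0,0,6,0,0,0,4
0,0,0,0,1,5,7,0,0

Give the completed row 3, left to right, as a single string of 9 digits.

541793286

R2C7 = 1 (sole candidate).
R3C7 = 2: row 3 has {4,5,7,8}; col 7 has {1,4,5,6,7,9}; box has {1,3,4,8,9} → only 2 remains.
R3C9 = 6: row 3 has {2,4,5,7,8}; col 9 has {1,3,4,9}; box has {1,2,3,4,8,9} → only 6 remains.
R4C7 = 8 (sole candidate).
R8C7 = 3 (sole candidate).
R2C6 = 6 (hidden single in row 2).
R1C2 = 6 (hidden single in row 1).
R7C8 = 1 (hidden single in row 7).
R8C3 = 5 (hidden single in row 8).
R9C8 = 6 (hidden single in row 9).
R5C1 = 1 (hidden single in column 1).
R4C4 = 1 (hidden single in row 4).
R9C3 = 3 (hidden single in column 3).
R9C1 = 4 (hidden single in row 9).
R7C6 = 4 (hidden single in column 6).
R5C8 = 3 (hidden single in column 8).
R8C8 = 9 (hidden single in column 8).
R7C4 = 3 (hidden single in column 4).
R9C4 = 9 (hidden single in column 4).
R9C2 = 8 (sole candidate).
R9C9 = 2 (sole candidate).
R7C9 = 8 (sole candidate).
R7C5 = 7 (sole candidate).
R8C6 = 8 (sole candidate).
R1C6 = 1 (sole candidate).
R3C6 = 3: row 3 has {2,4,5,6,7,8}; col 6 has {1,2,4,5,6,8,9}; box has {1,2,4,6,7} → only 3 remains.
R6C6 = 7 (sole candidate).
R7C2 = 9 (sole candidate).
R8C4 = 2 (sole candidate).
R3C5 = 9: row 3 has {2,3,4,5,6,7,8}; col 5 has {1,2,6,7}; box has {1,2,3,4,6,7} → only 9 remains.
R6C1 = 8 (sole candidate).
R6C2 = 5 (sole candidate).
R6C5 = 3 (sole candidate).
R7C1 = 2 (sole candidate).
R8C1 = 7 (sole candidate).
R2C1 = 9 (sole candidate).
R3C3 = 1: row 3 has {2,3,4,5,6,7,8,9}; col 3 has {2,3,5,6}; box has {2,3,4,5,6,9} → only 1 remains.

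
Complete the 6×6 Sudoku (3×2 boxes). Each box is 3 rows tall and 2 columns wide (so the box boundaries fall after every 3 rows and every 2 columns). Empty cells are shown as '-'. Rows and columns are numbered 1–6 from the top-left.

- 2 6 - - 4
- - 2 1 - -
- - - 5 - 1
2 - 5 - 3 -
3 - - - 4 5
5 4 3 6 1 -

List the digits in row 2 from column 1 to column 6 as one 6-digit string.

row 1, column 1 = 1 (sole candidate).
row 1, column 4 = 3 (sole candidate).
row 1, column 5 = 5 (sole candidate).
row 2, column 5 = 6: row 2 has {1,2}; col 5 has {1,3,4,5}; box has {1,4,5} → only 6 remains.
row 2, column 6 = 3: row 2 has {1,2,6}; col 6 has {1,4,5}; box has {1,4,5,6} → only 3 remains.
row 3, column 3 = 4 (sole candidate).
row 3, column 5 = 2 (sole candidate).
row 4, column 4 = 4 (sole candidate).
row 4, column 6 = 6 (sole candidate).
row 5, column 3 = 1 (sole candidate).
row 5, column 4 = 2 (sole candidate).
row 6, column 6 = 2 (sole candidate).
row 2, column 1 = 4: row 2 has {1,2,3,6}; col 1 has {1,2,3,5}; box has {1,2} → only 4 remains.
row 2, column 2 = 5: row 2 has {1,2,3,4,6}; col 2 has {2,4}; box has {1,2,4} → only 5 remains.

452163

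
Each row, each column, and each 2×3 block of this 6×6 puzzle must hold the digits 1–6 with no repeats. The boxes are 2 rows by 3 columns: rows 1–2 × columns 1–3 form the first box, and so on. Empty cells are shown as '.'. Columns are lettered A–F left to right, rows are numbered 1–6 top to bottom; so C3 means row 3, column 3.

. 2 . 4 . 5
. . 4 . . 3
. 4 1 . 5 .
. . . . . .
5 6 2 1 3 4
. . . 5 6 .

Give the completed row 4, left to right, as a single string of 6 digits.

635241

E1 = 1: row 1 has {2,4,5}; col 5 has {3,5,6}; box has {3,4,5} → only 1 remains.
E2 = 2: row 2 has {3,4}; col 5 has {1,3,5,6}; box has {1,3,4,5} → only 2 remains.
E4 = 4: row 4 has {}; col 5 has {1,2,3,5,6}; box has {5} → only 4 remains.
C6 = 3: row 6 has {5,6}; col 3 has {1,2,4}; box has {2,5,6} → only 3 remains.
F6 = 2: row 6 has {3,5,6}; col 6 has {3,4,5}; box has {1,3,4,5,6} → only 2 remains.
C1 = 6: row 1 has {1,2,4,5}; col 3 has {1,2,3,4}; box has {2,4} → only 6 remains.
A2 = 1: row 2 has {2,3,4}; col 1 has {5}; box has {2,4,6} → only 1 remains.
B2 = 5: row 2 has {1,2,3,4}; col 2 has {2,4,6}; box has {1,2,4,6} → only 5 remains.
D2 = 6: row 2 has {1,2,3,4,5}; col 4 has {1,4,5}; box has {1,2,3,4,5} → only 6 remains.
F3 = 6: row 3 has {1,4,5}; col 6 has {2,3,4,5}; box has {4,5} → only 6 remains.
B4 = 3: row 4 has {4}; col 2 has {2,4,5,6}; box has {1,4} → only 3 remains.
C4 = 5: row 4 has {3,4}; col 3 has {1,2,3,4,6}; box has {1,3,4} → only 5 remains.
D4 = 2: row 4 has {3,4,5}; col 4 has {1,4,5,6}; box has {4,5,6} → only 2 remains.
F4 = 1: row 4 has {2,3,4,5}; col 6 has {2,3,4,5,6}; box has {2,4,5,6} → only 1 remains.
A6 = 4: row 6 has {2,3,5,6}; col 1 has {1,5}; box has {2,3,5,6} → only 4 remains.
B6 = 1: row 6 has {2,3,4,5,6}; col 2 has {2,3,4,5,6}; box has {2,3,4,5,6} → only 1 remains.
A1 = 3: row 1 has {1,2,4,5,6}; col 1 has {1,4,5}; box has {1,2,4,5,6} → only 3 remains.
A3 = 2: row 3 has {1,4,5,6}; col 1 has {1,3,4,5}; box has {1,3,4,5} → only 2 remains.
D3 = 3: row 3 has {1,2,4,5,6}; col 4 has {1,2,4,5,6}; box has {1,2,4,5,6} → only 3 remains.
A4 = 6: row 4 has {1,2,3,4,5}; col 1 has {1,2,3,4,5}; box has {1,2,3,4,5} → only 6 remains.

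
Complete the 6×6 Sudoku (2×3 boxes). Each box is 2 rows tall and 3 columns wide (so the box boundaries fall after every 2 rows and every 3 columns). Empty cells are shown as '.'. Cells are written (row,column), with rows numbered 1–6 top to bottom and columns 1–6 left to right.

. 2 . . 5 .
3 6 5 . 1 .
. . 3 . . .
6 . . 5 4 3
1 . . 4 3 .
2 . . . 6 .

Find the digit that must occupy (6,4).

1

(1,1) = 4: row 1 has {2,5}; col 1 has {1,2,3,6}; box has {2,3,5,6} → only 4 remains.
(1,3) = 1: row 1 has {2,4,5}; col 3 has {3,5}; box has {2,3,4,5,6} → only 1 remains.
(1,6) = 6: row 1 has {1,2,4,5}; col 6 has {3}; box has {1,5} → only 6 remains.
(2,4) = 2: row 2 has {1,3,5,6}; col 4 has {4,5}; box has {1,5,6} → only 2 remains.
(2,6) = 4: row 2 has {1,2,3,5,6}; col 6 has {3,6}; box has {1,2,5,6} → only 4 remains.
(3,1) = 5: row 3 has {3}; col 1 has {1,2,3,4,6}; box has {3,6} → only 5 remains.
(3,5) = 2: row 3 has {3,5}; col 5 has {1,3,4,5,6}; box has {3,4,5} → only 2 remains.
(3,6) = 1: row 3 has {2,3,5}; col 6 has {3,4,6}; box has {2,3,4,5} → only 1 remains.
(4,2) = 1: row 4 has {3,4,5,6}; col 2 has {2,6}; box has {3,5,6} → only 1 remains.
(4,3) = 2: row 4 has {1,3,4,5,6}; col 3 has {1,3,5}; box has {1,3,5,6} → only 2 remains.
(5,2) = 5: row 5 has {1,3,4}; col 2 has {1,2,6}; box has {1,2} → only 5 remains.
(5,3) = 6: row 5 has {1,3,4,5}; col 3 has {1,2,3,5}; box has {1,2,5} → only 6 remains.
(5,6) = 2: row 5 has {1,3,4,5,6}; col 6 has {1,3,4,6}; box has {3,4,6} → only 2 remains.
(6,3) = 4: row 6 has {2,6}; col 3 has {1,2,3,5,6}; box has {1,2,5,6} → only 4 remains.
(6,4) = 1: row 6 has {2,4,6}; col 4 has {2,4,5}; box has {2,3,4,6} → only 1 remains.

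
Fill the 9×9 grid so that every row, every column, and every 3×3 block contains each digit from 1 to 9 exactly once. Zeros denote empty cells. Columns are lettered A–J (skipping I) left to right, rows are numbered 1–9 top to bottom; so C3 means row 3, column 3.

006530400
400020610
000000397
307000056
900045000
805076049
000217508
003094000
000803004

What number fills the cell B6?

J1 = 2 (sole candidate).
J2 = 5 (sole candidate).
E4 = 8 (sole candidate).
A7 = 6 (sole candidate).
H7 = 3 (sole candidate).
D8 = 6 (sole candidate).
J8 = 1 (sole candidate).
E9 = 5 (sole candidate).
H1 = 8 (sole candidate).
E3 = 6 (sole candidate).
J5 = 3 (sole candidate).
D5 = 1 (sole candidate).
D6 = 3 (sole candidate).
D3 = 4 (sole candidate).
D4 = 9 (sole candidate).
F4 = 2 (sole candidate).
G4 = 1 (sole candidate).
C5 = 2 (sole candidate).
H5 = 7 (sole candidate).
B6 = 1: row 6 has {3,4,5,6,7,8,9}; col 2 has {}; box has {2,3,5,7,8,9} → only 1 remains.

1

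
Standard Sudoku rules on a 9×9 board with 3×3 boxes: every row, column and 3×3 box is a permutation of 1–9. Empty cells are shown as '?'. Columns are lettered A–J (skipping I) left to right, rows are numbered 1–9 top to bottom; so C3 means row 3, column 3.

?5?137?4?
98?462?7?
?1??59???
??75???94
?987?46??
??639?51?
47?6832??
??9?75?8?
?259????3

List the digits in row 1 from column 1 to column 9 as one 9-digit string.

C1 = 2: row 1 has {1,3,4,5,7}; col 3 has {5,6,7,8,9}; box has {1,5,8,9} → only 2 remains.
C2 = 3: row 2 has {2,4,6,7,8,9}; col 3 has {2,5,6,7,8,9}; box has {1,2,5,8,9} → only 3 remains.
G2 = 1: row 2 has {2,3,4,6,7,8,9}; col 7 has {2,5,6}; box has {4,7} → only 1 remains.
J2 = 5: row 2 has {1,2,3,4,6,7,8,9}; col 9 has {3,4}; box has {1,4,7} → only 5 remains.
C3 = 4: row 3 has {1,5,9}; col 3 has {2,3,5,6,7,8,9}; box has {1,2,3,5,8,9} → only 4 remains.
D3 = 8: row 3 has {1,4,5,9}; col 4 has {1,3,4,5,6,7,9}; box has {1,2,3,4,5,6,7,9} → only 8 remains.
G3 = 3: row 3 has {1,4,5,8,9}; col 7 has {1,2,5,6}; box has {1,4,5,7} → only 3 remains.
B4 = 3: row 4 has {4,5,7,9}; col 2 has {1,2,5,7,8,9}; box has {6,7,8,9} → only 3 remains.
G4 = 8: row 4 has {3,4,5,7,9}; col 7 has {1,2,3,5,6}; box has {1,4,5,6,9} → only 8 remains.
J5 = 2: row 5 has {4,6,7,8,9}; col 9 has {3,4,5}; box has {1,4,5,6,8,9} → only 2 remains.
A6 = 2: row 6 has {1,3,5,6,9}; col 1 has {4,9}; box has {3,6,7,8,9} → only 2 remains.
B6 = 4: row 6 has {1,2,3,5,6,9}; col 2 has {1,2,3,5,7,8,9}; box has {2,3,6,7,8,9} → only 4 remains.
F6 = 8: row 6 has {1,2,3,4,5,6,9}; col 6 has {2,3,4,5,7,9}; box has {3,4,5,7,9} → only 8 remains.
J6 = 7: row 6 has {1,2,3,4,5,6,8,9}; col 9 has {2,3,4,5}; box has {1,2,4,5,6,8,9} → only 7 remains.
C7 = 1: row 7 has {2,3,4,6,7,8}; col 3 has {2,3,4,5,6,7,8,9}; box has {2,4,5,7,9} → only 1 remains.
H7 = 5: row 7 has {1,2,3,4,6,7,8}; col 8 has {1,4,7,8,9}; box has {2,3,8} → only 5 remains.
J7 = 9: row 7 has {1,2,3,4,5,6,7,8}; col 9 has {2,3,4,5,7}; box has {2,3,5,8} → only 9 remains.
B8 = 6: row 8 has {5,7,8,9}; col 2 has {1,2,3,4,5,7,8,9}; box has {1,2,4,5,7,9} → only 6 remains.
D8 = 2: row 8 has {5,6,7,8,9}; col 4 has {1,3,4,5,6,7,8,9}; box has {3,5,6,7,8,9} → only 2 remains.
G8 = 4: row 8 has {2,5,6,7,8,9}; col 7 has {1,2,3,5,6,8}; box has {2,3,5,8,9} → only 4 remains.
J8 = 1: row 8 has {2,4,5,6,7,8,9}; col 9 has {2,3,4,5,7,9}; box has {2,3,4,5,8,9} → only 1 remains.
A9 = 8: row 9 has {2,3,5,9}; col 1 has {2,4,9}; box has {1,2,4,5,6,7,9} → only 8 remains.
F9 = 1: row 9 has {2,3,5,8,9}; col 6 has {2,3,4,5,7,8,9}; box has {2,3,5,6,7,8,9} → only 1 remains.
G9 = 7: row 9 has {1,2,3,5,8,9}; col 7 has {1,2,3,4,5,6,8}; box has {1,2,3,4,5,8,9} → only 7 remains.
H9 = 6: row 9 has {1,2,3,5,7,8,9}; col 8 has {1,4,5,7,8,9}; box has {1,2,3,4,5,7,8,9} → only 6 remains.
A1 = 6: row 1 has {1,2,3,4,5,7}; col 1 has {2,4,8,9}; box has {1,2,3,4,5,8,9} → only 6 remains.
G1 = 9: row 1 has {1,2,3,4,5,6,7}; col 7 has {1,2,3,4,5,6,7,8}; box has {1,3,4,5,7} → only 9 remains.
J1 = 8: row 1 has {1,2,3,4,5,6,7,9}; col 9 has {1,2,3,4,5,7,9}; box has {1,3,4,5,7,9} → only 8 remains.

652137948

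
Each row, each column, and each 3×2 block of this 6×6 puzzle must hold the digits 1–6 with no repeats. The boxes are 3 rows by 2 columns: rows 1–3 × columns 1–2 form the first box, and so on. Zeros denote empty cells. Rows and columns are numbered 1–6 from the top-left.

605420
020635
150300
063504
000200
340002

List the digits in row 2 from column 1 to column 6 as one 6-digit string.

421635

R1C2 = 3: row 1 has {2,4,5,6}; col 2 has {2,4,5,6}; box has {1,2,5,6} → only 3 remains.
R1C6 = 1: row 1 has {2,3,4,5,6}; col 6 has {2,4,5}; box has {2,3,5} → only 1 remains.
R2C1 = 4: row 2 has {2,3,5,6}; col 1 has {1,3,6}; box has {1,2,3,5,6} → only 4 remains.
R2C3 = 1: row 2 has {2,3,4,5,6}; col 3 has {3,5}; box has {3,4,5,6} → only 1 remains.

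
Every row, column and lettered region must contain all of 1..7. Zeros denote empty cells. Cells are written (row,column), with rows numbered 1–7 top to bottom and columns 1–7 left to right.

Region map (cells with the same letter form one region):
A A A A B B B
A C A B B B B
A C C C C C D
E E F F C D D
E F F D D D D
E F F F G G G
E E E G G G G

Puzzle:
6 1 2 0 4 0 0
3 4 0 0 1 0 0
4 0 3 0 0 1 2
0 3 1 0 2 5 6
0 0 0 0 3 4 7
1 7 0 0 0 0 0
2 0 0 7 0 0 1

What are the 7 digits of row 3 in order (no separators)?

(1,4) = 5 (sole candidate).
(1,7) = 3 (sole candidate).
(2,3) = 7 (sole candidate).
(2,7) = 5 (sole candidate).
(3,4) = 6: row 3 has {1,2,3,4}; col 4 has {5,7}; region has {1,2,3,4} → only 6 remains.
(4,1) = 7 (sole candidate).
(4,4) = 4 (sole candidate).
(5,1) = 5 (sole candidate).
(5,3) = 6 (sole candidate).
(5,4) = 1 (sole candidate).
(6,3) = 5 (sole candidate).
(6,5) = 6 (sole candidate).
(6,7) = 4 (sole candidate).
(7,2) = 6 (sole candidate).
(7,3) = 4 (sole candidate).
(7,5) = 5 (sole candidate).
(7,6) = 3 (sole candidate).
(1,6) = 7 (sole candidate).
(2,4) = 2 (sole candidate).
(2,6) = 6 (sole candidate).
(3,2) = 5: row 3 has {1,2,3,4,6}; col 2 has {1,3,4,6,7}; region has {1,2,3,4,6} → only 5 remains.
(3,5) = 7: row 3 has {1,2,3,4,5,6}; col 5 has {1,2,3,4,5,6}; region has {1,2,3,4,5,6} → only 7 remains.

4536712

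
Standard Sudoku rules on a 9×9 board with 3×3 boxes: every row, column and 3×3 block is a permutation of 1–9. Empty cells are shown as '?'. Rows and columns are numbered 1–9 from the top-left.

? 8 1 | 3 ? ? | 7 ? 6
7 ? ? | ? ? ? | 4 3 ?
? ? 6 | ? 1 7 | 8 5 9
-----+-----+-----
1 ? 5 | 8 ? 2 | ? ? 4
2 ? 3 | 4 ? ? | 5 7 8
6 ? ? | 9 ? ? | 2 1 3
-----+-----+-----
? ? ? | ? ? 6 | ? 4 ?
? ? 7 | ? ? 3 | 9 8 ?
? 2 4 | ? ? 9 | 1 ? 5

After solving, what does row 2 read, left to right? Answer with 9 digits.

row 1, column 8 = 2 (sole candidate).
row 2, column 9 = 1: row 2 has {3,4,7}; col 9 has {3,4,5,6,8,9}; box has {2,3,4,5,6,7,8,9} → only 1 remains.
row 3, column 4 = 2 (sole candidate).
row 4, column 7 = 6 (sole candidate).
row 4, column 8 = 9 (sole candidate).
row 5, column 2 = 9 (sole candidate).
row 5, column 5 = 6 (sole candidate).
row 5, column 6 = 1 (sole candidate).
row 6, column 3 = 8 (sole candidate).
row 6, column 6 = 5 (sole candidate).
row 7, column 3 = 9 (sole candidate).
row 7, column 7 = 3 (sole candidate).
row 8, column 1 = 5 (sole candidate).
row 8, column 4 = 1 (sole candidate).
row 8, column 9 = 2 (sole candidate).
row 9, column 4 = 7 (sole candidate).
row 9, column 5 = 8 (sole candidate).
row 9, column 8 = 6 (sole candidate).
row 1, column 6 = 4 (sole candidate).
row 2, column 2 = 5: row 2 has {1,3,4,7}; col 2 has {2,8,9}; box has {1,6,7,8} → only 5 remains.
row 2, column 3 = 2: row 2 has {1,3,4,5,7}; col 3 has {1,3,4,5,6,7,8,9}; box has {1,5,6,7,8} → only 2 remains.
row 2, column 4 = 6: row 2 has {1,2,3,4,5,7}; col 4 has {1,2,3,4,7,8,9}; box has {1,2,3,4,7} → only 6 remains.
row 2, column 5 = 9: row 2 has {1,2,3,4,5,6,7}; col 5 has {1,6,8}; box has {1,2,3,4,6,7} → only 9 remains.
row 2, column 6 = 8: row 2 has {1,2,3,4,5,6,7,9}; col 6 has {1,2,3,4,5,6,7,9}; box has {1,2,3,4,6,7,9} → only 8 remains.

752698431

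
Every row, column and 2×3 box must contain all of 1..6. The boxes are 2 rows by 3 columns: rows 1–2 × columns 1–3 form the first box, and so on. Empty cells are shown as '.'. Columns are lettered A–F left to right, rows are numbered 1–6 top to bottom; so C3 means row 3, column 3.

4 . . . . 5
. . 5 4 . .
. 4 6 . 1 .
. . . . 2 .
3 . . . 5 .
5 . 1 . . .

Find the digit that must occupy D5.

A3 = 2 (sole candidate).
F3 = 3 (sole candidate).
A4 = 1 (sole candidate).
C4 = 3 (sole candidate).
C1 = 2 (sole candidate).
A2 = 6 (sole candidate).
E2 = 3 (sole candidate).
D3 = 5 (sole candidate).
B4 = 5 (sole candidate).
D4 = 6 (sole candidate).
F4 = 4 (sole candidate).
C5 = 4 (sole candidate).
D1 = 1 (sole candidate).
E1 = 6 (sole candidate).
B2 = 1 (sole candidate).
F2 = 2 (sole candidate).
D5 = 2: row 5 has {3,4,5}; col 4 has {1,4,5,6}; box has {5} → only 2 remains.

2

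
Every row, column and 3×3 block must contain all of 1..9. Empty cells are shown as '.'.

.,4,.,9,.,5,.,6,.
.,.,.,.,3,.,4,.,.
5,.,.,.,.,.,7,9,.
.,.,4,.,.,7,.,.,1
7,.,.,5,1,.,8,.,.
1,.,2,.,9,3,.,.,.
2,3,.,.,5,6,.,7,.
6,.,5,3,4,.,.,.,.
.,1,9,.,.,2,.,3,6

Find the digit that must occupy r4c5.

6

r5c6 = 4 (sole candidate).
r5c8 = 2 (sole candidate).
r7c3 = 8 (sole candidate).
r7c4 = 1 (sole candidate).
r7c7 = 9 (sole candidate).
r7c9 = 4 (sole candidate).
r8c2 = 7 (sole candidate).
r9c1 = 4 (sole candidate).
r9c7 = 5 (sole candidate).
r4c8 = 5 (sole candidate).
r6c7 = 6 (sole candidate).
r6c8 = 4 (sole candidate).
r6c9 = 7 (sole candidate).
r4c7 = 3 (sole candidate).
r5c9 = 9 (sole candidate).
r6c4 = 8 (sole candidate).
r9c4 = 7 (sole candidate).
r9c5 = 8 (sole candidate).
r5c2 = 6 (sole candidate).
r5c3 = 3 (sole candidate).
r6c2 = 5 (sole candidate).
r8c6 = 9 (sole candidate).
r2c9 = 5 (hidden single in row 2).
r2c3 = 7 (hidden single in row 2).
r1c3 = 1 (sole candidate).
r1c7 = 2 (sole candidate).
r3c3 = 6 (sole candidate).
r3c5 = 2 (sole candidate).
r4c5 = 6: row 4 has {1,3,4,5,7}; col 5 has {1,2,3,4,5,8,9}; box has {1,3,4,5,7,8,9} → only 6 remains.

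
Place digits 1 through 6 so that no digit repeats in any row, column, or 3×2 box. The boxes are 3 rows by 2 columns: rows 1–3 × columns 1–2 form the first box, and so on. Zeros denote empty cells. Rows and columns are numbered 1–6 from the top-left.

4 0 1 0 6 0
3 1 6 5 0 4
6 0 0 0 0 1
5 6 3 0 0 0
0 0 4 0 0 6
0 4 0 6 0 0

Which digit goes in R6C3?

5

R2C5 = 2: row 2 has {1,3,4,5,6}; col 5 has {6}; box has {1,4,6} → only 2 remains.
R3C3 = 2: row 3 has {1,6}; col 3 has {1,3,4,6}; box has {1,5,6} → only 2 remains.
R4C6 = 2: row 4 has {3,5,6}; col 6 has {1,4,6}; box has {6} → only 2 remains.
R6C3 = 5: row 6 has {4,6}; col 3 has {1,2,3,4,6}; box has {3,4,6} → only 5 remains.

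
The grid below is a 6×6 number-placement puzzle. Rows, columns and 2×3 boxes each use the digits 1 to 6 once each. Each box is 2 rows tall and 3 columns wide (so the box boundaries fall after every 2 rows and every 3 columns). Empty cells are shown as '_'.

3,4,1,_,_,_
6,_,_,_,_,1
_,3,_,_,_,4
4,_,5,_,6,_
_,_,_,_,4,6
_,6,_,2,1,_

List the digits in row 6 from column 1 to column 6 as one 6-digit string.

564213

row 2, column 3 = 2: row 2 has {1,6}; col 3 has {1,5}; box has {1,3,4,6} → only 2 remains.
row 3, column 3 = 6: row 3 has {3,4}; col 3 has {1,2,5}; box has {3,4,5} → only 6 remains.
row 5, column 3 = 3: row 5 has {4,6}; col 3 has {1,2,5,6}; box has {6} → only 3 remains.
row 5, column 4 = 5: row 5 has {3,4,6}; col 4 has {2}; box has {1,2,4,6} → only 5 remains.
row 6, column 1 = 5: row 6 has {1,2,6}; col 1 has {3,4,6}; box has {3,6} → only 5 remains.
row 6, column 3 = 4: row 6 has {1,2,5,6}; col 3 has {1,2,3,5,6}; box has {3,5,6} → only 4 remains.
row 6, column 6 = 3: row 6 has {1,2,4,5,6}; col 6 has {1,4,6}; box has {1,2,4,5,6} → only 3 remains.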